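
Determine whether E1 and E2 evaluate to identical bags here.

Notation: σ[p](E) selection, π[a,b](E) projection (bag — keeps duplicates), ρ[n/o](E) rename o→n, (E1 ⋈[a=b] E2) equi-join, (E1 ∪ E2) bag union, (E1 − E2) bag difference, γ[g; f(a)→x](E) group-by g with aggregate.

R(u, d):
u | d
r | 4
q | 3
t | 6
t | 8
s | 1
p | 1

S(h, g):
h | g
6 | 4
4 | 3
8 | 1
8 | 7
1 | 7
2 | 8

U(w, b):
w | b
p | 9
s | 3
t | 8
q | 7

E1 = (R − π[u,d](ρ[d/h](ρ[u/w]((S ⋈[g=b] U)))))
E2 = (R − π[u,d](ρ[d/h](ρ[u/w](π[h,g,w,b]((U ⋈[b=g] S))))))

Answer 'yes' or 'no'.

E1 subexpression sizes:
  R → 6
  S → 6
  U → 4
  (S ⋈[g=b] U) → 4
  ρ[u/w]((S ⋈[g=b] U)) → 4
  ρ[d/h](ρ[u/w]((S ⋈[g=b] U))) → 4
  π[u,d](ρ[d/h](ρ[u/w]((S ⋈[g=b] U)))) → 4
  (R − π[u,d](ρ[d/h](ρ[u/w]((S ⋈[g=b] U))))) → 6
E2 subexpression sizes:
  R → 6
  U → 4
  S → 6
  (U ⋈[b=g] S) → 4
  π[h,g,w,b]((U ⋈[b=g] S)) → 4
  ρ[u/w](π[h,g,w,b]((U ⋈[b=g] S))) → 4
  ρ[d/h](ρ[u/w](π[h,g,w,b]((U ⋈[b=g] S)))) → 4
  π[u,d](ρ[d/h](ρ[u/w](π[h,g,w,b]((U ⋈[b=g] S))))) → 4
  (R − π[u,d](ρ[d/h](ρ[u/w](π[h,g,w,b]((U ⋈[b=g] S)))))) → 6

E1 and E2 produce the same multiset:
u | d
p | 1
q | 3
r | 4
s | 1
t | 6
t | 8

yes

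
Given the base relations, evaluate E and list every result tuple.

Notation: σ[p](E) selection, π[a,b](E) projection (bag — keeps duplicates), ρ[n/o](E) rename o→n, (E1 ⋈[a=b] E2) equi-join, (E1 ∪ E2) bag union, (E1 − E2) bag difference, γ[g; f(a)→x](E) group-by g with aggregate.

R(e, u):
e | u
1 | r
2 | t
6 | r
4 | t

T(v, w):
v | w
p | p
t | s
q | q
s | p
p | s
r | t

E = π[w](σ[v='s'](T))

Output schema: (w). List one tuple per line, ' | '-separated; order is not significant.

Stepwise |·|:
  T → 6
  σ[v='s'](T) → 1
  π[w](σ[v='s'](T)) → 1

== RESULT ==
w
p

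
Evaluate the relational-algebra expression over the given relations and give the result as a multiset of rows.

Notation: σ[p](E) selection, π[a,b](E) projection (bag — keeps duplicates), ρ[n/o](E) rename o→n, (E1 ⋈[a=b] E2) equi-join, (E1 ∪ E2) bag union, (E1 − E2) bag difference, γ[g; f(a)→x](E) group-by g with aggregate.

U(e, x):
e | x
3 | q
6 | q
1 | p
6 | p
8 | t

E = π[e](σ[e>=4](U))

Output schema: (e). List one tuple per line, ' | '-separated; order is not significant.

Per-node cardinality:
  U → 5
  σ[e>=4](U) → 3
  π[e](σ[e>=4](U)) → 3

== RESULT ==
e
6
6
8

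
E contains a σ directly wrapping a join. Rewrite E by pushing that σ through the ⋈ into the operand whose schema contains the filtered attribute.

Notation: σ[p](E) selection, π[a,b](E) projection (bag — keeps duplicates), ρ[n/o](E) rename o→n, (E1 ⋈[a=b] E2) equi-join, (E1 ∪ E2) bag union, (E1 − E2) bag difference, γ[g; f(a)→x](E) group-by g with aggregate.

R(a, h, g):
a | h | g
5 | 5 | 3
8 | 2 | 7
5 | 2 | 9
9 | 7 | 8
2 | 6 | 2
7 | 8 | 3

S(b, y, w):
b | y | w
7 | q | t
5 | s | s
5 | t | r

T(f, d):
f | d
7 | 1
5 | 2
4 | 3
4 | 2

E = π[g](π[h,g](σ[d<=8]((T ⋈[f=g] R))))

σ filters on d, owned by the left side.
E' = π[g](π[h,g]((σ[d<=8](T) ⋈[f=g] R)))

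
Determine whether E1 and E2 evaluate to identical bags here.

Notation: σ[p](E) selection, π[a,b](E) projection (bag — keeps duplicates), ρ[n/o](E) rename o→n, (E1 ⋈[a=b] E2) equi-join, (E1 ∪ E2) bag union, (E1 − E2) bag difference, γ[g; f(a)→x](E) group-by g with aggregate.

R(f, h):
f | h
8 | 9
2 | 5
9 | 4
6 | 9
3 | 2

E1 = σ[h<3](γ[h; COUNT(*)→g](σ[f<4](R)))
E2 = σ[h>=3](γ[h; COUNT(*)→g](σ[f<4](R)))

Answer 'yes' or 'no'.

E1 row counts bottom-up:
  R → 5
  σ[f<4](R) → 2
  γ[h; COUNT(*)→g](σ[f<4](R)) → 2
  σ[h<3](γ[h; COUNT(*)→g](σ[f<4](R))) → 1
E2 row counts bottom-up:
  R → 5
  σ[f<4](R) → 2
  γ[h; COUNT(*)→g](σ[f<4](R)) → 2
  σ[h>=3](γ[h; COUNT(*)→g](σ[f<4](R))) → 1

E1 result:
h | g
2 | 1
E2 result:
h | g
5 | 1
Witness: (5, 1) appears 0× in E1 but 1× in E2.

no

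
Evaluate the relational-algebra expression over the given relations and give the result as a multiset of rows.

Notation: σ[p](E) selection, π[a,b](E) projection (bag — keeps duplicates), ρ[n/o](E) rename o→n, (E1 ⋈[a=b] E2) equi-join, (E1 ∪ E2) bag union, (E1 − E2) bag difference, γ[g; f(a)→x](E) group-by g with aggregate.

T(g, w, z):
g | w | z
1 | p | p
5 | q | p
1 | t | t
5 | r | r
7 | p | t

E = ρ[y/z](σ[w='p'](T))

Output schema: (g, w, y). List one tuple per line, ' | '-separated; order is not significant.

Row counts bottom-up:
  T → 5
  σ[w='p'](T) → 2
  ρ[y/z](σ[w='p'](T)) → 2

== RESULT ==
g | w | y
1 | p | p
7 | p | t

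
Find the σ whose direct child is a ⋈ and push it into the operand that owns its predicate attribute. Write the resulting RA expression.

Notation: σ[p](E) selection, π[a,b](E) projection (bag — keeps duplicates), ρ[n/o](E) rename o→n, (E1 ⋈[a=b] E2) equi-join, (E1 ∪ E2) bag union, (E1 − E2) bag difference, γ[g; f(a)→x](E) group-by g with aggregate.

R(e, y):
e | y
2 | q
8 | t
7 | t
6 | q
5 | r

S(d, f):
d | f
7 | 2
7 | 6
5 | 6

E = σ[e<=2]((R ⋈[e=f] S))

σ filters on e, owned by the left side.
E' = (σ[e<=2](R) ⋈[e=f] S)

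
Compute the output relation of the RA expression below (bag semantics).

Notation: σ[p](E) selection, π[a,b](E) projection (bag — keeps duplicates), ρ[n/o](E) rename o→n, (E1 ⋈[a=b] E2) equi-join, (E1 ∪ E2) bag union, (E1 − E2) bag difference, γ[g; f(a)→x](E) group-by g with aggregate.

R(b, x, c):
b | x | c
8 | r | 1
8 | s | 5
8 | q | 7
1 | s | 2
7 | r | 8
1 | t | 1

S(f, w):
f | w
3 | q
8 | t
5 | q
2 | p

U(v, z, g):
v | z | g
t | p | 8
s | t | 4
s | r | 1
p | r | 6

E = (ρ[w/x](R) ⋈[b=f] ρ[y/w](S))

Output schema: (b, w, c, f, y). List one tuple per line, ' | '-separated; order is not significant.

Subexpression sizes:
  R → 6
  ρ[w/x](R) → 6
  S → 4
  ρ[y/w](S) → 4
  (ρ[w/x](R) ⋈[b=f] ρ[y/w](S)) → 3

== RESULT ==
b | w | c | f | y
8 | q | 7 | 8 | t
8 | r | 1 | 8 | t
8 | s | 5 | 8 | t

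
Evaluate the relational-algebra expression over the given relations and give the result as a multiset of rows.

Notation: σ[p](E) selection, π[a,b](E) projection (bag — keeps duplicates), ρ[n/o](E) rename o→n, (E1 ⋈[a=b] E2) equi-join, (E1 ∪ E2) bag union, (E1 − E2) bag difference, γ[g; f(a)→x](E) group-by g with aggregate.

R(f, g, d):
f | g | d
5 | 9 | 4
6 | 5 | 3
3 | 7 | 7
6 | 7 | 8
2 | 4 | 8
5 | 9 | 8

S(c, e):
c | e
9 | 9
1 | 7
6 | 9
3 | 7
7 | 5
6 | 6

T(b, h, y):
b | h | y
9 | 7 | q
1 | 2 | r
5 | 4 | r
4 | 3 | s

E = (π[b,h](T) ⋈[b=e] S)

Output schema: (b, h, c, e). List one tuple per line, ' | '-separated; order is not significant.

Stepwise |·|:
  T → 4
  π[b,h](T) → 4
  S → 6
  (π[b,h](T) ⋈[b=e] S) → 3

== RESULT ==
b | h | c | e
5 | 4 | 7 | 5
9 | 7 | 6 | 9
9 | 7 | 9 | 9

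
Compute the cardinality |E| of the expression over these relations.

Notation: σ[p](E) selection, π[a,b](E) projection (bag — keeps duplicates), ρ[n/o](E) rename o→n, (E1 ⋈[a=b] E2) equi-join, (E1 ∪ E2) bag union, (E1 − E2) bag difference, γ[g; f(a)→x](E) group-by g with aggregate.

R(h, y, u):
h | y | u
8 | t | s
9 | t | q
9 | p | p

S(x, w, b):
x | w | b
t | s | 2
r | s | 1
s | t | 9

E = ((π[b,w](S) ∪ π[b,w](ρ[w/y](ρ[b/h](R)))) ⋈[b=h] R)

Subexpression sizes:
  S → 3
  π[b,w](S) → 3
  R → 3
  ρ[b/h](R) → 3
  ρ[w/y](ρ[b/h](R)) → 3
  π[b,w](ρ[w/y](ρ[b/h](R))) → 3
  (π[b,w](S) ∪ π[b,w](ρ[w/y](ρ[b/h](R)))) → 6
  R → 3
  ((π[b,w](S) ∪ π[b,w](ρ[w/y](ρ[b/h](R)))) ⋈[b=h] R) → 7

|E| = 7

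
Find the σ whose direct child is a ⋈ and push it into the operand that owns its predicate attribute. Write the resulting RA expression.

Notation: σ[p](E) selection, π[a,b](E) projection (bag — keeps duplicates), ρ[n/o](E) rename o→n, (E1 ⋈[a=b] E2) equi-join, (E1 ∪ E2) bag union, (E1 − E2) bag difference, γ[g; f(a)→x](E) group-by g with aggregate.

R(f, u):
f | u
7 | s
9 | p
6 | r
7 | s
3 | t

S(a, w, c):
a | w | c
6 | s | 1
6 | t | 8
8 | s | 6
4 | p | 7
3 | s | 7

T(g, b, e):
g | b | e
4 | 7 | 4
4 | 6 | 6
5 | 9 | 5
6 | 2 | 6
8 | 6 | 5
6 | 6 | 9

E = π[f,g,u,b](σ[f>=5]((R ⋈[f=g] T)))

σ filters on f, owned by the left side.
E' = π[f,g,u,b]((σ[f>=5](R) ⋈[f=g] T))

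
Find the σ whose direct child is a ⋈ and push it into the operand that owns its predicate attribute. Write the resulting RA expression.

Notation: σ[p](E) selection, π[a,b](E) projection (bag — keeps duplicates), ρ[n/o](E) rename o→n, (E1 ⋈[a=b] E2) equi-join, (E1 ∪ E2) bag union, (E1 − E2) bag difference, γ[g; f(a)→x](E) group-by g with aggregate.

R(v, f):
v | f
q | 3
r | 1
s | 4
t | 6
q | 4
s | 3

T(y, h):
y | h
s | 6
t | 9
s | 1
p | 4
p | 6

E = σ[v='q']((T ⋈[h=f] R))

σ filters on v, owned by the right side.
E' = (T ⋈[h=f] σ[v='q'](R))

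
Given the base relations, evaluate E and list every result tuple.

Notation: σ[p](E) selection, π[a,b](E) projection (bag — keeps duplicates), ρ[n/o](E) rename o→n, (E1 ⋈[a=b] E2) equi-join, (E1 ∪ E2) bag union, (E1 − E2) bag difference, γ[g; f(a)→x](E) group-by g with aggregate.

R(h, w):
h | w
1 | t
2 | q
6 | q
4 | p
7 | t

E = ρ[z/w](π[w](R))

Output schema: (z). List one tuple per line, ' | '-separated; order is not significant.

Subexpression sizes:
  R → 5
  π[w](R) → 5
  ρ[z/w](π[w](R)) → 5

== RESULT ==
z
p
q
q
t
t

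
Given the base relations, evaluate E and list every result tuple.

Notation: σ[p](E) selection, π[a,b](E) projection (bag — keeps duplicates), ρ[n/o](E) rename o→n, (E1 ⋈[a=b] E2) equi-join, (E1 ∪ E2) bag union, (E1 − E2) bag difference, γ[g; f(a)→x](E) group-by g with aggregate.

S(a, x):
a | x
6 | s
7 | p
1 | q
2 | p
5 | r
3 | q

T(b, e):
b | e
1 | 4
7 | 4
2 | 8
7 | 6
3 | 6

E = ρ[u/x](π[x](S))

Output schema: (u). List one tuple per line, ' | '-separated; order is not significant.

Row counts bottom-up:
  S → 6
  π[x](S) → 6
  ρ[u/x](π[x](S)) → 6

== RESULT ==
u
p
p
q
q
r
s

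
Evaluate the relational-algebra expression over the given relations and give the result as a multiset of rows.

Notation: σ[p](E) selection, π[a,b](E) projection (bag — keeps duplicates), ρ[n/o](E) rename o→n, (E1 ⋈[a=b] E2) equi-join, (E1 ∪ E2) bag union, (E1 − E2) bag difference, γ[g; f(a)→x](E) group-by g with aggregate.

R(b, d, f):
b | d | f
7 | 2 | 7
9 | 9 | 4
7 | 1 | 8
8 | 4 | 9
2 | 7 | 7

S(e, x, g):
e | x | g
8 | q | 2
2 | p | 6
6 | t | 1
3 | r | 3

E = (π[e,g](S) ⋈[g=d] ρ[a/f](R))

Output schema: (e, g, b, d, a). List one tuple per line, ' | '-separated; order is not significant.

Row counts bottom-up:
  S → 4
  π[e,g](S) → 4
  R → 5
  ρ[a/f](R) → 5
  (π[e,g](S) ⋈[g=d] ρ[a/f](R)) → 2

== RESULT ==
e | g | b | d | a
6 | 1 | 7 | 1 | 8
8 | 2 | 7 | 2 | 7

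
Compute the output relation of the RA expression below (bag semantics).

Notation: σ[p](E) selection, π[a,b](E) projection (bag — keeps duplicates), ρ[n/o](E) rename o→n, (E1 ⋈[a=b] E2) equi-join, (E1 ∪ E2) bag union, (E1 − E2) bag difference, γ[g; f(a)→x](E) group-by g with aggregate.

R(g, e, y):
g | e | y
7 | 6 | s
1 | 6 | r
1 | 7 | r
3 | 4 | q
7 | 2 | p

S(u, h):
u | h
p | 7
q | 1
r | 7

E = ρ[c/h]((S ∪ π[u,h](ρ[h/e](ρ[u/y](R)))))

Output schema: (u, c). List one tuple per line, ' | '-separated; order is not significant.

Subexpression sizes:
  S → 3
  R → 5
  ρ[u/y](R) → 5
  ρ[h/e](ρ[u/y](R)) → 5
  π[u,h](ρ[h/e](ρ[u/y](R))) → 5
  (S ∪ π[u,h](ρ[h/e](ρ[u/y](R)))) → 8
  ρ[c/h]((S ∪ π[u,h](ρ[h/e](ρ[u/y](R))))) → 8

== RESULT ==
u | c
p | 2
p | 7
q | 1
q | 4
r | 6
r | 7
r | 7
s | 6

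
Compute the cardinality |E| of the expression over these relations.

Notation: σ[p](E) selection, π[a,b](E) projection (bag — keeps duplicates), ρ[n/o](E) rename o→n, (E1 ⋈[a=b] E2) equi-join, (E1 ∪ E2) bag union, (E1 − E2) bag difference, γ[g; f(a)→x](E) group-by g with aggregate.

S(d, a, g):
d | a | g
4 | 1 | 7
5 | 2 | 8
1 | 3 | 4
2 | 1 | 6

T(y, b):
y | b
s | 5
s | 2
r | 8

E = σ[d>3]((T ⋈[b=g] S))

Row counts bottom-up:
  T → 3
  S → 4
  (T ⋈[b=g] S) → 1
  σ[d>3]((T ⋈[b=g] S)) → 1

|E| = 1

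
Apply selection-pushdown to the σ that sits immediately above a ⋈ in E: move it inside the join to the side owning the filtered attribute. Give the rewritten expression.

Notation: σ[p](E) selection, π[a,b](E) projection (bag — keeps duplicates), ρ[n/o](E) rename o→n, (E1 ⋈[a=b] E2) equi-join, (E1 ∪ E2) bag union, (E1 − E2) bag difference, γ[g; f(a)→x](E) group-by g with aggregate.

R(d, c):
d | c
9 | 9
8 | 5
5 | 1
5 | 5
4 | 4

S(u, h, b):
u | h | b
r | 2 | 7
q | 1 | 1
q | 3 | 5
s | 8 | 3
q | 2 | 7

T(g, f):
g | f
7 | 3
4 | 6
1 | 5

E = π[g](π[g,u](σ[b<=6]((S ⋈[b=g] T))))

σ filters on b, owned by the left side.
E' = π[g](π[g,u]((σ[b<=6](S) ⋈[b=g] T)))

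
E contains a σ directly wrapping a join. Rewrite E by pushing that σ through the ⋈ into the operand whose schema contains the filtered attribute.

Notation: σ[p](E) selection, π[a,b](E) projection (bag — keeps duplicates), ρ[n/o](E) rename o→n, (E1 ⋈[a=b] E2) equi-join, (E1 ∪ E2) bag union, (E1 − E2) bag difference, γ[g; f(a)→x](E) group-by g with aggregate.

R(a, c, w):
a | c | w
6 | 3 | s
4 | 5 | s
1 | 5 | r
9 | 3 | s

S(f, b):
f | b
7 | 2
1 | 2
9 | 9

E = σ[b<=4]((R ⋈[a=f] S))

σ filters on b, owned by the right side.
E' = (R ⋈[a=f] σ[b<=4](S))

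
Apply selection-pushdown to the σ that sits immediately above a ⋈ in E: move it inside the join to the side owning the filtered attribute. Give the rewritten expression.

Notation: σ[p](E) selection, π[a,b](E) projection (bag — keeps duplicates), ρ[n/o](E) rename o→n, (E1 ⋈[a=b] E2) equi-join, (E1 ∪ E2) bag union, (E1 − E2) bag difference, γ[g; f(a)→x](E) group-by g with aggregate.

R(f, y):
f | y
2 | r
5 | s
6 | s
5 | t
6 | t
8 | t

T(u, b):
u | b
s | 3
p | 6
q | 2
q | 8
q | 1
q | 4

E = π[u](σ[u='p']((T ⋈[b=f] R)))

σ filters on u, owned by the left side.
E' = π[u]((σ[u='p'](T) ⋈[b=f] R))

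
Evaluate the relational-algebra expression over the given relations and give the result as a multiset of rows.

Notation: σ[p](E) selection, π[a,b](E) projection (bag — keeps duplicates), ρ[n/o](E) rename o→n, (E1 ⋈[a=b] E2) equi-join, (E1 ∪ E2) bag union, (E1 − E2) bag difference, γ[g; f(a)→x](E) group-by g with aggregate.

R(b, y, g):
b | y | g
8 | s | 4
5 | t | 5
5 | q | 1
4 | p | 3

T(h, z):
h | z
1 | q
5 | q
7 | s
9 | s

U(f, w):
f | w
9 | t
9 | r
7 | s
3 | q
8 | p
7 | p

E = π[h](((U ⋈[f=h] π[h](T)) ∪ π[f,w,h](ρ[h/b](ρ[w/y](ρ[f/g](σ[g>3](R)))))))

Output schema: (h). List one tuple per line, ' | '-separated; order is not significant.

Subexpression sizes:
  U → 6
  T → 4
  π[h](T) → 4
  (U ⋈[f=h] π[h](T)) → 4
  R → 4
  σ[g>3](R) → 2
  ρ[f/g](σ[g>3](R)) → 2
  ρ[w/y](ρ[f/g](σ[g>3](R))) → 2
  ρ[h/b](ρ[w/y](ρ[f/g](σ[g>3](R)))) → 2
  π[f,w,h](ρ[h/b](ρ[w/y](ρ[f/g](σ[g>3](R))))) → 2
  ((U ⋈[f=h] π[h](T)) ∪ π[f,w,h](ρ[h/b](ρ[w/y](ρ[f/g](σ[g>3](R)))))) → 6
  π[h](((U ⋈[f=h] π[h](T)) ∪ π[f,w,h](ρ[h/b](ρ[w/y](ρ[f/g](σ[g>3](R))))))) → 6

== RESULT ==
h
5
7
7
8
9
9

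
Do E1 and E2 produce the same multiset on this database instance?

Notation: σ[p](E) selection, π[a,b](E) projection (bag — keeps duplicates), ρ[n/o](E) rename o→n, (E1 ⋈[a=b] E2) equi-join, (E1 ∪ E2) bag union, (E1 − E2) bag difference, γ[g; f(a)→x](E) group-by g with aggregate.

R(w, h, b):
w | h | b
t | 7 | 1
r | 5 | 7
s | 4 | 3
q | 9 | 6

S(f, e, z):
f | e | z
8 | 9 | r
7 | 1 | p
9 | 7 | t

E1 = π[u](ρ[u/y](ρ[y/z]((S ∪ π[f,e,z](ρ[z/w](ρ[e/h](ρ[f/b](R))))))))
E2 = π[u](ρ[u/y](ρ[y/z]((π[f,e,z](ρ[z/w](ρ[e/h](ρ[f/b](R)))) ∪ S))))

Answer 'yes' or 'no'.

E1 stepwise |·|:
  S → 3
  R → 4
  ρ[f/b](R) → 4
  ρ[e/h](ρ[f/b](R)) → 4
  ρ[z/w](ρ[e/h](ρ[f/b](R))) → 4
  π[f,e,z](ρ[z/w](ρ[e/h](ρ[f/b](R)))) → 4
  (S ∪ π[f,e,z](ρ[z/w](ρ[e/h](ρ[f/b](R))))) → 7
  ρ[y/z]((S ∪ π[f,e,z](ρ[z/w](ρ[e/h](ρ[f/b](R)))))) → 7
  ρ[u/y](ρ[y/z]((S ∪ π[f,e,z](ρ[z/w](ρ[e/h](ρ[f/b](R))))))) → 7
  π[u](ρ[u/y](ρ[y/z]((S ∪ π[f,e,z](ρ[z/w](ρ[e/h](ρ[f/b](R)))))))) → 7
E2 stepwise |·|:
  R → 4
  ρ[f/b](R) → 4
  ρ[e/h](ρ[f/b](R)) → 4
  ρ[z/w](ρ[e/h](ρ[f/b](R))) → 4
  π[f,e,z](ρ[z/w](ρ[e/h](ρ[f/b](R)))) → 4
  S → 3
  (π[f,e,z](ρ[z/w](ρ[e/h](ρ[f/b](R)))) ∪ S) → 7
  ρ[y/z]((π[f,e,z](ρ[z/w](ρ[e/h](ρ[f/b](R)))) ∪ S)) → 7
  ρ[u/y](ρ[y/z]((π[f,e,z](ρ[z/w](ρ[e/h](ρ[f/b](R)))) ∪ S))) → 7
  π[u](ρ[u/y](ρ[y/z]((π[f,e,z](ρ[z/w](ρ[e/h](ρ[f/b](R)))) ∪ S)))) → 7

E1 and E2 produce the same multiset:
u
p
q
r
r
s
t
t

yes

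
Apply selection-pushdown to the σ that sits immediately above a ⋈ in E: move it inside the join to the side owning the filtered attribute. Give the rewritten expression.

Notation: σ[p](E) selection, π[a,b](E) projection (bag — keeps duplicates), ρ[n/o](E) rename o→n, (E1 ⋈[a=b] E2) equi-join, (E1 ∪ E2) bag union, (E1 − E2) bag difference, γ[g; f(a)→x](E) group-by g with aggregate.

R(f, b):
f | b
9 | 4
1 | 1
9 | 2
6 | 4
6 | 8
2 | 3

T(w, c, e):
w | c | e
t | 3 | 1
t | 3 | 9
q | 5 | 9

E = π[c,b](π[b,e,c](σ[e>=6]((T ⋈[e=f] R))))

σ filters on e, owned by the left side.
E' = π[c,b](π[b,e,c]((σ[e>=6](T) ⋈[e=f] R)))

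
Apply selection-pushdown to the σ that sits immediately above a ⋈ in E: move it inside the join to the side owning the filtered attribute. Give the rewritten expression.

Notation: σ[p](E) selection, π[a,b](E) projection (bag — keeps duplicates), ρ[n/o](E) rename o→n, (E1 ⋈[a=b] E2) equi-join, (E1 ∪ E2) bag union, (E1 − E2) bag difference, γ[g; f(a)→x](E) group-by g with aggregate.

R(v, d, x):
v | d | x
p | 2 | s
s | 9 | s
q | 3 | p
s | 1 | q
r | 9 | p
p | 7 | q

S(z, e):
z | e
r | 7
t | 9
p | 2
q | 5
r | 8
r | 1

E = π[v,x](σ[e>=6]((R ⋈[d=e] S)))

σ filters on e, owned by the right side.
E' = π[v,x]((R ⋈[d=e] σ[e>=6](S)))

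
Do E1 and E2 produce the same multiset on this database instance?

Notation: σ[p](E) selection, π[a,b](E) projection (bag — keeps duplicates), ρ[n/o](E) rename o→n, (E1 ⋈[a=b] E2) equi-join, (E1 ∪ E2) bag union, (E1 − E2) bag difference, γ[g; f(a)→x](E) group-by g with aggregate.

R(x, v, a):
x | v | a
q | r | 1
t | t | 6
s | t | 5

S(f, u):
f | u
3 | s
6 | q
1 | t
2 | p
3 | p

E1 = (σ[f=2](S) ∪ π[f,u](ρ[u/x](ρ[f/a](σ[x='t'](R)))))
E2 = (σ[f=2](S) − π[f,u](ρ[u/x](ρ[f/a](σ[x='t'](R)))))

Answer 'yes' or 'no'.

E1 row counts bottom-up:
  S → 5
  σ[f=2](S) → 1
  R → 3
  σ[x='t'](R) → 1
  ρ[f/a](σ[x='t'](R)) → 1
  ρ[u/x](ρ[f/a](σ[x='t'](R))) → 1
  π[f,u](ρ[u/x](ρ[f/a](σ[x='t'](R)))) → 1
  (σ[f=2](S) ∪ π[f,u](ρ[u/x](ρ[f/a](σ[x='t'](R))))) → 2
E2 row counts bottom-up:
  S → 5
  σ[f=2](S) → 1
  R → 3
  σ[x='t'](R) → 1
  ρ[f/a](σ[x='t'](R)) → 1
  ρ[u/x](ρ[f/a](σ[x='t'](R))) → 1
  π[f,u](ρ[u/x](ρ[f/a](σ[x='t'](R)))) → 1
  (σ[f=2](S) − π[f,u](ρ[u/x](ρ[f/a](σ[x='t'](R))))) → 1

E1 result:
f | u
2 | p
6 | t
E2 result:
f | u
2 | p
Witness: (6, 't') appears 1× in E1 but 0× in E2.

no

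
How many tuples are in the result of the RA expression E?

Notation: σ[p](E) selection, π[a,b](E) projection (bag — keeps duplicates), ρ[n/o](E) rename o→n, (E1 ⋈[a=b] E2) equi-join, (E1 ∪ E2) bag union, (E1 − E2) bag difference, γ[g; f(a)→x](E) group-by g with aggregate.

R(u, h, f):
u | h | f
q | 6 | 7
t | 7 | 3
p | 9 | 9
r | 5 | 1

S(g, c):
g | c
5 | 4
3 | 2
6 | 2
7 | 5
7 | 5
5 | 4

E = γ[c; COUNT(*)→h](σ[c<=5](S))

Subexpression sizes:
  S → 6
  σ[c<=5](S) → 6
  γ[c; COUNT(*)→h](σ[c<=5](S)) → 3

|E| = 3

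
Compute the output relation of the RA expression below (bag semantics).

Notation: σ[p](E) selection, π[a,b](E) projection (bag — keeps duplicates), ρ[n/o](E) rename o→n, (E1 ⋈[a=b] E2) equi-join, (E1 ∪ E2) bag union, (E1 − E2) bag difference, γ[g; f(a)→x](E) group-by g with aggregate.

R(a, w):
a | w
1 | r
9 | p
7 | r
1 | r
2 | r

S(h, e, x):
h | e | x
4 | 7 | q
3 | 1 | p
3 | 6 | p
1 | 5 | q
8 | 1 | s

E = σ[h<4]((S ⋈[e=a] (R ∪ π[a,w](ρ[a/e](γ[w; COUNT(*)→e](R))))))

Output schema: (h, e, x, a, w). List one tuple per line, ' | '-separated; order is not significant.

Row counts bottom-up:
  S → 5
  R → 5
  R → 5
  γ[w; COUNT(*)→e](R) → 2
  ρ[a/e](γ[w; COUNT(*)→e](R)) → 2
  π[a,w](ρ[a/e](γ[w; COUNT(*)→e](R))) → 2
  (R ∪ π[a,w](ρ[a/e](γ[w; COUNT(*)→e](R)))) → 7
  (S ⋈[e=a] (R ∪ π[a,w](ρ[a/e](γ[w; COUNT(*)→e](R))))) → 7
  σ[h<4]((S ⋈[e=a] (R ∪ π[a,w](ρ[a/e](γ[w; COUNT(*)→e](R)))))) → 3

== RESULT ==
h | e | x | a | w
3 | 1 | p | 1 | p
3 | 1 | p | 1 | r
3 | 1 | p | 1 | r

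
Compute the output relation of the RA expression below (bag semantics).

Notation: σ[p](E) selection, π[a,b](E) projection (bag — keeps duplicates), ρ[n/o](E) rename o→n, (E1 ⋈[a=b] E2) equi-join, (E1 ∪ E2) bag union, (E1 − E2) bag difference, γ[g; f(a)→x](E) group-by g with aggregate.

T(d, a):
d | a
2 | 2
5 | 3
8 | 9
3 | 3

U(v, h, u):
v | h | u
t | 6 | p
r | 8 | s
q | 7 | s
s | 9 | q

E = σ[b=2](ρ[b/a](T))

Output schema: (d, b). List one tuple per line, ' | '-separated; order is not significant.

Per-node cardinality:
  T → 4
  ρ[b/a](T) → 4
  σ[b=2](ρ[b/a](T)) → 1

== RESULT ==
d | b
2 | 2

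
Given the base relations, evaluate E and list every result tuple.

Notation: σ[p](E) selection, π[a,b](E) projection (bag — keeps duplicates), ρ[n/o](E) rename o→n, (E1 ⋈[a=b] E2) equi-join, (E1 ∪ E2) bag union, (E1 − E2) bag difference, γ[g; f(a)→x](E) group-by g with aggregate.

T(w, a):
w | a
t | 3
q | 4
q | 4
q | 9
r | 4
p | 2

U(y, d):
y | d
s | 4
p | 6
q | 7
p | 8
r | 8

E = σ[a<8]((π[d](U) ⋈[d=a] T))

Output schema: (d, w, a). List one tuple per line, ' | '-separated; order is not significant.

Stepwise |·|:
  U → 5
  π[d](U) → 5
  T → 6
  (π[d](U) ⋈[d=a] T) → 3
  σ[a<8]((π[d](U) ⋈[d=a] T)) → 3

== RESULT ==
d | w | a
4 | q | 4
4 | q | 4
4 | r | 4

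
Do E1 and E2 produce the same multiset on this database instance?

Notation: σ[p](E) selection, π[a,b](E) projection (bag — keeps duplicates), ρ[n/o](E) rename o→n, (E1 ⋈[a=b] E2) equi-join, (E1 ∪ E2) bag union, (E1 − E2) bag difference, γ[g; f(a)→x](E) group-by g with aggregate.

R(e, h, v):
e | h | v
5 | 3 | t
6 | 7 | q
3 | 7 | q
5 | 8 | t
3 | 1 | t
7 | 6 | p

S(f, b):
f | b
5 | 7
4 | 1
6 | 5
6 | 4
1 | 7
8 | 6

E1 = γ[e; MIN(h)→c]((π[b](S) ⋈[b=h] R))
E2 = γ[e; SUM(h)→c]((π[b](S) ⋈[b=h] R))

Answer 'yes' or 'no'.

E1 stepwise |·|:
  S → 6
  π[b](S) → 6
  R → 6
  (π[b](S) ⋈[b=h] R) → 6
  γ[e; MIN(h)→c]((π[b](S) ⋈[b=h] R)) → 3
E2 stepwise |·|:
  S → 6
  π[b](S) → 6
  R → 6
  (π[b](S) ⋈[b=h] R) → 6
  γ[e; SUM(h)→c]((π[b](S) ⋈[b=h] R)) → 3

E1 result:
e | c
3 | 1
6 | 7
7 | 6
E2 result:
e | c
3 | 15
6 | 14
7 | 6
Witness: (6, 7) appears 1× in E1 but 0× in E2.

no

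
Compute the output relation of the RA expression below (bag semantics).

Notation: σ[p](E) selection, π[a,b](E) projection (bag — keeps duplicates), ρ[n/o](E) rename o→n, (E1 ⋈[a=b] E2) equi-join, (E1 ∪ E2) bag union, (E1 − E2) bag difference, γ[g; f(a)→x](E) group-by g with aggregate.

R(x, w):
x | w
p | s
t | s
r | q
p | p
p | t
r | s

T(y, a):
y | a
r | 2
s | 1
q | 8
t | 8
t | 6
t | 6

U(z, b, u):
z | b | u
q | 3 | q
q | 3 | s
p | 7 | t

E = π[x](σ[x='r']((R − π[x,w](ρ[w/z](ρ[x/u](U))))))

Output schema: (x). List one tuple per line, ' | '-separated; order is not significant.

Subexpression sizes:
  R → 6
  U → 3
  ρ[x/u](U) → 3
  ρ[w/z](ρ[x/u](U)) → 3
  π[x,w](ρ[w/z](ρ[x/u](U))) → 3
  (R − π[x,w](ρ[w/z](ρ[x/u](U)))) → 6
  σ[x='r']((R − π[x,w](ρ[w/z](ρ[x/u](U))))) → 2
  π[x](σ[x='r']((R − π[x,w](ρ[w/z](ρ[x/u](U)))))) → 2

== RESULT ==
x
r
r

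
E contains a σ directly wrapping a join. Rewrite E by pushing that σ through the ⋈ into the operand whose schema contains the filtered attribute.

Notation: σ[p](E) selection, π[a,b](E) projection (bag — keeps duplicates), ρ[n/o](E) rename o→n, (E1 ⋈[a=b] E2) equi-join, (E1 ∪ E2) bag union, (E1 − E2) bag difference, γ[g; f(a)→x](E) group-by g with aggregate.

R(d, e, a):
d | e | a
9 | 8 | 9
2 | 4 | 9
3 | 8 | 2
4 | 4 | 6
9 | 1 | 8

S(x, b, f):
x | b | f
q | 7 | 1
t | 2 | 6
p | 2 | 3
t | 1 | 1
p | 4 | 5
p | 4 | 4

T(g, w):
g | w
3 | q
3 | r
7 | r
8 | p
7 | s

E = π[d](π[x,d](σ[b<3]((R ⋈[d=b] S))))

σ filters on b, owned by the right side.
E' = π[d](π[x,d]((R ⋈[d=b] σ[b<3](S))))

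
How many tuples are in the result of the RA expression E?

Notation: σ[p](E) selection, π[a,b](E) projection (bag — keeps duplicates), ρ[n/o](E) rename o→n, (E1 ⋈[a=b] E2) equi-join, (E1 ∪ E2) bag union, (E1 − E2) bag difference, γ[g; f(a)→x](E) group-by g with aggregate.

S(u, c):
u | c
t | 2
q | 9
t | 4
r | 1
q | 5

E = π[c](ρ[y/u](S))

Row counts bottom-up:
  S → 5
  ρ[y/u](S) → 5
  π[c](ρ[y/u](S)) → 5

|E| = 5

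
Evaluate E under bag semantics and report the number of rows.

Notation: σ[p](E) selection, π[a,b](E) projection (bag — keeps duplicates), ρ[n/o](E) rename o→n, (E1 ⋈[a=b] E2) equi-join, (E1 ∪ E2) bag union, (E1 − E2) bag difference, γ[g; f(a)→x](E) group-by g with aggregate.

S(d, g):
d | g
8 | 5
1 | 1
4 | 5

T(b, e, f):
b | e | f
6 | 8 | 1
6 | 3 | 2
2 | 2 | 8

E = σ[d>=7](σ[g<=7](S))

Row counts bottom-up:
  S → 3
  σ[g<=7](S) → 3
  σ[d>=7](σ[g<=7](S)) → 1

|E| = 1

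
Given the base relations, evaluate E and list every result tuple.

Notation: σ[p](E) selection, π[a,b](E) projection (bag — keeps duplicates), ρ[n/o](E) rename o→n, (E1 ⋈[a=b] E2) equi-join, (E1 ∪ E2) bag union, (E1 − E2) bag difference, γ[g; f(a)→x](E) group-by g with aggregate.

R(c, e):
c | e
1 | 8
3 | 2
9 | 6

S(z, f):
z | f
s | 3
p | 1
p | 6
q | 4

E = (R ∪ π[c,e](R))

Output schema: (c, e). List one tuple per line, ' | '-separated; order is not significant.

Row counts bottom-up:
  R → 3
  R → 3
  π[c,e](R) → 3
  (R ∪ π[c,e](R)) → 6

== RESULT ==
c | e
1 | 8
1 | 8
3 | 2
3 | 2
9 | 6
9 | 6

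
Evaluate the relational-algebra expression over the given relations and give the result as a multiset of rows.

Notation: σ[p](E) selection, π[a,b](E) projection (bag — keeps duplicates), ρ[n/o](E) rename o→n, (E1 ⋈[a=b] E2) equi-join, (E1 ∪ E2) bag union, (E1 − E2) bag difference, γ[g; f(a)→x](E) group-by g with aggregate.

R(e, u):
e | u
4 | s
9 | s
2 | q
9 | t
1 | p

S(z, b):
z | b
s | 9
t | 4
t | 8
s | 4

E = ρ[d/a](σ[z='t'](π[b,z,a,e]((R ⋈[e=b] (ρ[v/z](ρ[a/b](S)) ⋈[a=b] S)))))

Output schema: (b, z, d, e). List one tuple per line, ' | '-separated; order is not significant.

Row counts bottom-up:
  R → 5
  S → 4
  ρ[a/b](S) → 4
  ρ[v/z](ρ[a/b](S)) → 4
  S → 4
  (ρ[v/z](ρ[a/b](S)) ⋈[a=b] S) → 6
  (R ⋈[e=b] (ρ[v/z](ρ[a/b](S)) ⋈[a=b] S)) → 6
  π[b,z,a,e]((R ⋈[e=b] (ρ[v/z](ρ[a/b](S)) ⋈[a=b] S))) → 6
  σ[z='t'](π[b,z,a,e]((R ⋈[e=b] (ρ[v/z](ρ[a/b](S)) ⋈[a=b] S)))) → 2
  ρ[d/a](σ[z='t'](π[b,z,a,e]((R ⋈[e=b] (ρ[v/z](ρ[a/b](S)) ⋈[a=b] S))))) → 2

== RESULT ==
b | z | d | e
4 | t | 4 | 4
4 | t | 4 | 4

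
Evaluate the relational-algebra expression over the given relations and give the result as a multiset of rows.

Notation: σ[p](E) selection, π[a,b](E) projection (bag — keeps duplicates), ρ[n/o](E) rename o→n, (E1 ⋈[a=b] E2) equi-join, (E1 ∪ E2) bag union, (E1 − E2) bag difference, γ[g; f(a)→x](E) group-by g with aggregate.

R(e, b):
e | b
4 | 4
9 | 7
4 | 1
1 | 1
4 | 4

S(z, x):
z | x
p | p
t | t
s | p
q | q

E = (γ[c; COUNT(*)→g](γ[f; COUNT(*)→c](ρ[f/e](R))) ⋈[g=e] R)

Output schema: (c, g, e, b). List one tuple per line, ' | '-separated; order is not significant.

Per-node cardinality:
  R → 5
  ρ[f/e](R) → 5
  γ[f; COUNT(*)→c](ρ[f/e](R)) → 3
  γ[c; COUNT(*)→g](γ[f; COUNT(*)→c](ρ[f/e](R))) → 2
  R → 5
  (γ[c; COUNT(*)→g](γ[f; COUNT(*)→c](ρ[f/e](R))) ⋈[g=e] R) → 1

== RESULT ==
c | g | e | b
3 | 1 | 1 | 1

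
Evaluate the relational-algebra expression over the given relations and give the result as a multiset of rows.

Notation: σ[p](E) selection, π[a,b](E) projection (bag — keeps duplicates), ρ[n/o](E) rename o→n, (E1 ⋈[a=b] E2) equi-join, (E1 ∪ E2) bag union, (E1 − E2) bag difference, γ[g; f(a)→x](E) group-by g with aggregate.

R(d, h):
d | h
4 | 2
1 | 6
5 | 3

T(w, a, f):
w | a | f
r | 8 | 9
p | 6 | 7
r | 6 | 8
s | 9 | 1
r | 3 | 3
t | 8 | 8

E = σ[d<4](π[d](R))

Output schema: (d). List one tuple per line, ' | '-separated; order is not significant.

Row counts bottom-up:
  R → 3
  π[d](R) → 3
  σ[d<4](π[d](R)) → 1

== RESULT ==
d
1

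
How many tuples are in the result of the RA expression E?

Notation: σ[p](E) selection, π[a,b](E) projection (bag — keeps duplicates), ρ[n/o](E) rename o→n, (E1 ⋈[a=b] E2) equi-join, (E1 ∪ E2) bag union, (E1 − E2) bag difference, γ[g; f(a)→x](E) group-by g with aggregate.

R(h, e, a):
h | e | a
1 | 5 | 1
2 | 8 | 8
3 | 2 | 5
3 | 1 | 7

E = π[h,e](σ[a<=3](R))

Row counts bottom-up:
  R → 4
  σ[a<=3](R) → 1
  π[h,e](σ[a<=3](R)) → 1

|E| = 1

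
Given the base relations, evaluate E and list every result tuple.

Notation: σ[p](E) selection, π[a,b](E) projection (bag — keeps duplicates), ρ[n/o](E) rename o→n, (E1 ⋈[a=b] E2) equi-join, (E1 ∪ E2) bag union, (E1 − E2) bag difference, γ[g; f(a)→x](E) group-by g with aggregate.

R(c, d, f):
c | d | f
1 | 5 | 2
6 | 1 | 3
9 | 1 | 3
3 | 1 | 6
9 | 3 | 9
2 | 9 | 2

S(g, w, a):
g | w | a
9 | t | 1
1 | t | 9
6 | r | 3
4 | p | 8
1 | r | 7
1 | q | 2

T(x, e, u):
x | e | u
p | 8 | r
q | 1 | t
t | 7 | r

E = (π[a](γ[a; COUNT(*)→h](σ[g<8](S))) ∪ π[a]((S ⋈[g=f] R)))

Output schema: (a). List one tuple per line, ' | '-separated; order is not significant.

Stepwise |·|:
  S → 6
  σ[g<8](S) → 5
  γ[a; COUNT(*)→h](σ[g<8](S)) → 5
  π[a](γ[a; COUNT(*)→h](σ[g<8](S))) → 5
  S → 6
  R → 6
  (S ⋈[g=f] R) → 2
  π[a]((S ⋈[g=f] R)) → 2
  (π[a](γ[a; COUNT(*)→h](σ[g<8](S))) ∪ π[a]((S ⋈[g=f] R))) → 7

== RESULT ==
a
1
2
3
3
7
8
9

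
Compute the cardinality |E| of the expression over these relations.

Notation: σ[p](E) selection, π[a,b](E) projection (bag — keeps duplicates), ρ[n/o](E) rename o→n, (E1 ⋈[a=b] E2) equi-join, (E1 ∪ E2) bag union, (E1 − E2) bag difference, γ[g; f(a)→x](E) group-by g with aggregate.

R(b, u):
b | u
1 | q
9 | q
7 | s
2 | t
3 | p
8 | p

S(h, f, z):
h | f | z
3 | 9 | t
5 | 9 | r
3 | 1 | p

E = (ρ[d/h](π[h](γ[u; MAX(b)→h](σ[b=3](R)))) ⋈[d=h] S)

Per-node cardinality:
  R → 6
  σ[b=3](R) → 1
  γ[u; MAX(b)→h](σ[b=3](R)) → 1
  π[h](γ[u; MAX(b)→h](σ[b=3](R))) → 1
  ρ[d/h](π[h](γ[u; MAX(b)→h](σ[b=3](R)))) → 1
  S → 3
  (ρ[d/h](π[h](γ[u; MAX(b)→h](σ[b=3](R)))) ⋈[d=h] S) → 2

|E| = 2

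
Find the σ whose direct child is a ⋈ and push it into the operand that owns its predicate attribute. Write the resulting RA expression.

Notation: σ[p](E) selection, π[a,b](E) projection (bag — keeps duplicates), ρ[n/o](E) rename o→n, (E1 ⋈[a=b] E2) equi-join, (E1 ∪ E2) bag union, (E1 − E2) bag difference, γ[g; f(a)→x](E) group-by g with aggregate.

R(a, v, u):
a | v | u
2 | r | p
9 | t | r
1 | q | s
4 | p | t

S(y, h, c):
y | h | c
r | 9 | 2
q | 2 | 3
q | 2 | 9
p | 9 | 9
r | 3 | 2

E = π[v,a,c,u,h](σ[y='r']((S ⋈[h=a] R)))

σ filters on y, owned by the left side.
E' = π[v,a,c,u,h]((σ[y='r'](S) ⋈[h=a] R))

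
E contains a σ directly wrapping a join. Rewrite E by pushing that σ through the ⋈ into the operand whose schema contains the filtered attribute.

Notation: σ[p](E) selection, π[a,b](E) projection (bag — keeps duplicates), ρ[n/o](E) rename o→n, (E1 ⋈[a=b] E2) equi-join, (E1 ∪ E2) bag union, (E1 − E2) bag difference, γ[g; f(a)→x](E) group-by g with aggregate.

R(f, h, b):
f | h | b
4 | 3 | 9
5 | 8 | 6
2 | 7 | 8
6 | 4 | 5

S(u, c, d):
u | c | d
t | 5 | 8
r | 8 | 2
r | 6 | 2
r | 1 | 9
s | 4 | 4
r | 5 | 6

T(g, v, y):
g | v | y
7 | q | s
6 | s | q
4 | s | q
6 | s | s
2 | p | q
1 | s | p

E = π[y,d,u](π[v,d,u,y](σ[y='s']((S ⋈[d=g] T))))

σ filters on y, owned by the right side.
E' = π[y,d,u](π[v,d,u,y]((S ⋈[d=g] σ[y='s'](T))))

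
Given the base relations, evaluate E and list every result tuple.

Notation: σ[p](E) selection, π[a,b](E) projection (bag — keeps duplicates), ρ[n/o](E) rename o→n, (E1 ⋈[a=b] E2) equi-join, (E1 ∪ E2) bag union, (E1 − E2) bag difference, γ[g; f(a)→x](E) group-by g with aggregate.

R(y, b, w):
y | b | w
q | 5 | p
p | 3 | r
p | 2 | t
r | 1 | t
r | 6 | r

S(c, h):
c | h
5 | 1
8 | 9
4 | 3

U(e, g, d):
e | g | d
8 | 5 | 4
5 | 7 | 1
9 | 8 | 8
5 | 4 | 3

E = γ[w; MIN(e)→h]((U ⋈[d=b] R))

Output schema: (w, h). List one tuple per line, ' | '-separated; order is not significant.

Stepwise |·|:
  U → 4
  R → 5
  (U ⋈[d=b] R) → 2
  γ[w; MIN(e)→h]((U ⋈[d=b] R)) → 2

== RESULT ==
w | h
r | 5
t | 5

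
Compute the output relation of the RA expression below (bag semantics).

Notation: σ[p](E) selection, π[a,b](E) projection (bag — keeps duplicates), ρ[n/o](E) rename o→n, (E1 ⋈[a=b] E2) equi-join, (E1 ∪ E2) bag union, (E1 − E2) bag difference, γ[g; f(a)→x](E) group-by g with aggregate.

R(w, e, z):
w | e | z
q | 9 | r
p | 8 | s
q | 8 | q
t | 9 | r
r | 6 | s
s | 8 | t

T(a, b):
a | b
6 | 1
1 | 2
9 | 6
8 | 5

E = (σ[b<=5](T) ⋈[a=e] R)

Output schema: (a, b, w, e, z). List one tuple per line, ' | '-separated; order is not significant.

Stepwise |·|:
  T → 4
  σ[b<=5](T) → 3
  R → 6
  (σ[b<=5](T) ⋈[a=e] R) → 4

== RESULT ==
a | b | w | e | z
6 | 1 | r | 6 | s
8 | 5 | p | 8 | s
8 | 5 | q | 8 | q
8 | 5 | s | 8 | t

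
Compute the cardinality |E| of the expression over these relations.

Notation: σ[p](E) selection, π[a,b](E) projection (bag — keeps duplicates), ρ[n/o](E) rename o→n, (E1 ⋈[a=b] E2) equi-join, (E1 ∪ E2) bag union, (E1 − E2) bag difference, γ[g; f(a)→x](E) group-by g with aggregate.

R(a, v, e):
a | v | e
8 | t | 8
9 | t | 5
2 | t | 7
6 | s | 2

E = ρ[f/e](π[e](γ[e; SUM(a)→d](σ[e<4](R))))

Stepwise |·|:
  R → 4
  σ[e<4](R) → 1
  γ[e; SUM(a)→d](σ[e<4](R)) → 1
  π[e](γ[e; SUM(a)→d](σ[e<4](R))) → 1
  ρ[f/e](π[e](γ[e; SUM(a)→d](σ[e<4](R)))) → 1

|E| = 1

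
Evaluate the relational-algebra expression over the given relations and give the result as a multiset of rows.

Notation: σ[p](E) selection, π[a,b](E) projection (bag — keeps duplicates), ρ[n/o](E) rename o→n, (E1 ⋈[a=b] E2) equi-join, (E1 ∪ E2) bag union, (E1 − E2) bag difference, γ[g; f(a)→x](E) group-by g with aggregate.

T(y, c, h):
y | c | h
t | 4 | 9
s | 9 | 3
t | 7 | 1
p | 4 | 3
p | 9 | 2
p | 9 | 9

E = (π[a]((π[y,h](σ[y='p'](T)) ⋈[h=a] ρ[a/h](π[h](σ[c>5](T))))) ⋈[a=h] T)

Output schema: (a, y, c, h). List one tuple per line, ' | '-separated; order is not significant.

Subexpression sizes:
  T → 6
  σ[y='p'](T) → 3
  π[y,h](σ[y='p'](T)) → 3
  T → 6
  σ[c>5](T) → 4
  π[h](σ[c>5](T)) → 4
  ρ[a/h](π[h](σ[c>5](T))) → 4
  (π[y,h](σ[y='p'](T)) ⋈[h=a] ρ[a/h](π[h](σ[c>5](T)))) → 3
  π[a]((π[y,h](σ[y='p'](T)) ⋈[h=a] ρ[a/h](π[h](σ[c>5](T))))) → 3
  T → 6
  (π[a]((π[y,h](σ[y='p'](T)) ⋈[h=a] ρ[a/h](π[h](σ[c>5](T))))) ⋈[a=h] T) → 5

== RESULT ==
a | y | c | h
2 | p | 9 | 2
3 | p | 4 | 3
3 | s | 9 | 3
9 | p | 9 | 9
9 | t | 4 | 9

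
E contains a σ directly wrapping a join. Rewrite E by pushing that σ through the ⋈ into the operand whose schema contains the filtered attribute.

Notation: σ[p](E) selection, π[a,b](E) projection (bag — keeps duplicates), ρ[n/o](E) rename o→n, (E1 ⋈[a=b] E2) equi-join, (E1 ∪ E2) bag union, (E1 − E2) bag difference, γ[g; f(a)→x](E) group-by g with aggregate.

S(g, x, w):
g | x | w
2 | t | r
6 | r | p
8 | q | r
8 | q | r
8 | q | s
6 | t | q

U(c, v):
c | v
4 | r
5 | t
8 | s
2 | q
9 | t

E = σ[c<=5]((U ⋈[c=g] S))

σ filters on c, owned by the left side.
E' = (σ[c<=5](U) ⋈[c=g] S)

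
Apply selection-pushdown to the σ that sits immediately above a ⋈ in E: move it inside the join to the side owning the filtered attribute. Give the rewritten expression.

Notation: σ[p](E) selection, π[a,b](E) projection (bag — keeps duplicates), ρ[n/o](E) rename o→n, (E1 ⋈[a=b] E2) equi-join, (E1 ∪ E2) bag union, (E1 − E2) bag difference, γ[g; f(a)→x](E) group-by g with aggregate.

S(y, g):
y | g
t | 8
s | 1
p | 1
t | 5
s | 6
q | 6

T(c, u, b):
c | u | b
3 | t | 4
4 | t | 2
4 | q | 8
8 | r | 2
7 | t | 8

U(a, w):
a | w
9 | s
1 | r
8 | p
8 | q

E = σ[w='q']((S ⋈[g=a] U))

σ filters on w, owned by the right side.
E' = (S ⋈[g=a] σ[w='q'](U))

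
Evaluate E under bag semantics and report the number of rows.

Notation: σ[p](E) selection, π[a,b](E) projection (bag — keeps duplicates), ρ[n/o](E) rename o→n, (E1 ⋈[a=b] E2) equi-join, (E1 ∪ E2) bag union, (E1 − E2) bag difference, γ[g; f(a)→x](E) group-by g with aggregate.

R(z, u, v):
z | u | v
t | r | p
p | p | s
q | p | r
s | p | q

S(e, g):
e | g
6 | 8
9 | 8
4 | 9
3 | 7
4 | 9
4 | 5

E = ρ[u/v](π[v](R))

Stepwise |·|:
  R → 4
  π[v](R) → 4
  ρ[u/v](π[v](R)) → 4

|E| = 4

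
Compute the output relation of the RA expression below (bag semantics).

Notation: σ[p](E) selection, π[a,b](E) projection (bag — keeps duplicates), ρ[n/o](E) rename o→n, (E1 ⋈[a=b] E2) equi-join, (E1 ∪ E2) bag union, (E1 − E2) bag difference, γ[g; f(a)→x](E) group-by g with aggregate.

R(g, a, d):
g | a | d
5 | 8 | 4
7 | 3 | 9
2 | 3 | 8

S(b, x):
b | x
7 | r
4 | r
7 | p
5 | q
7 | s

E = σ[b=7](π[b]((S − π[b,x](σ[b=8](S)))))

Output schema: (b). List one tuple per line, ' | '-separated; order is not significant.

Subexpression sizes:
  S → 5
  S → 5
  σ[b=8](S) → 0
  π[b,x](σ[b=8](S)) → 0
  (S − π[b,x](σ[b=8](S))) → 5
  π[b]((S − π[b,x](σ[b=8](S)))) → 5
  σ[b=7](π[b]((S − π[b,x](σ[b=8](S))))) → 3

== RESULT ==
b
7
7
7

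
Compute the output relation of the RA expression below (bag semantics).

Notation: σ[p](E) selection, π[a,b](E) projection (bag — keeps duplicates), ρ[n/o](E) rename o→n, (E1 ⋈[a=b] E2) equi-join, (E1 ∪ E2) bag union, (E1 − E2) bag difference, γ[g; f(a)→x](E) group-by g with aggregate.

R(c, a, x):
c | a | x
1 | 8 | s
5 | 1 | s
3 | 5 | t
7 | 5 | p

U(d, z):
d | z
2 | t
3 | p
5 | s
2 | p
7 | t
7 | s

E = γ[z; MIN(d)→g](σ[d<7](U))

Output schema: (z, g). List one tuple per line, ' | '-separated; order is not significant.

Stepwise |·|:
  U → 6
  σ[d<7](U) → 4
  γ[z; MIN(d)→g](σ[d<7](U)) → 3

== RESULT ==
z | g
p | 2
s | 5
t | 2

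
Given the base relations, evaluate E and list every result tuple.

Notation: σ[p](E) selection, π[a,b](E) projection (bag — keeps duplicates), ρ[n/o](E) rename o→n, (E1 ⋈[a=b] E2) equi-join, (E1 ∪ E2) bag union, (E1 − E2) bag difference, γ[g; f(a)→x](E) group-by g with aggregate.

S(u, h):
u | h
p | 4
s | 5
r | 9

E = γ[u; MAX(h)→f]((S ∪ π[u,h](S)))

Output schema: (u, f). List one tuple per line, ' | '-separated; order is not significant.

Subexpression sizes:
  S → 3
  S → 3
  π[u,h](S) → 3
  (S ∪ π[u,h](S)) → 6
  γ[u; MAX(h)→f]((S ∪ π[u,h](S))) → 3

== RESULT ==
u | f
p | 4
r | 9
s | 5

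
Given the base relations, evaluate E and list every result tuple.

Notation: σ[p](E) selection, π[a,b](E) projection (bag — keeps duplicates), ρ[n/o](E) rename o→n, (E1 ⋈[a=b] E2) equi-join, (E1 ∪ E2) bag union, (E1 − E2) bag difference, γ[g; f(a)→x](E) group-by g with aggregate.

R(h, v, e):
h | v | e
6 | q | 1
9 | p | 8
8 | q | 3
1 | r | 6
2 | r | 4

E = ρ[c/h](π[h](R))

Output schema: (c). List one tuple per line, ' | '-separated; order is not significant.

Per-node cardinality:
  R → 5
  π[h](R) → 5
  ρ[c/h](π[h](R)) → 5

== RESULT ==
c
1
2
6
8
9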